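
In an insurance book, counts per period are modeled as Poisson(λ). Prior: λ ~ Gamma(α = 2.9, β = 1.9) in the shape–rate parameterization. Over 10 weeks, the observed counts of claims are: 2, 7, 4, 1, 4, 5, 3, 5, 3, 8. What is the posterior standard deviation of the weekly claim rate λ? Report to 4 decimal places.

0.5631

With a Gamma(shape α, rate β) prior, the Poisson likelihood is conjugate: the posterior is Gamma(α + ΣXᵢ, β + n).
Sum of counts S = 42 over n = 10 weeks.
Posterior: Gamma(α+S, β+n) = Gamma(2.9+42, 1.9+10) = Gamma(44.9, 11.9).
SD = √α/β = √44.9/11.9 = 0.5631.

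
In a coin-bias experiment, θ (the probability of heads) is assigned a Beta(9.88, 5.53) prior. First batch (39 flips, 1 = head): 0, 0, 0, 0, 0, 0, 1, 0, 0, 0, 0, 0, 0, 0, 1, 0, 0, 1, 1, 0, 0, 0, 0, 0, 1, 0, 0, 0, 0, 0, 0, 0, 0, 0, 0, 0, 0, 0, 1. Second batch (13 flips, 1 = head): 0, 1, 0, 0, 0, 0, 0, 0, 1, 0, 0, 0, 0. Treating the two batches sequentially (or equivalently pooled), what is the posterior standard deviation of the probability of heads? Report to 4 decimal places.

0.0534

The Beta prior is conjugate to a Binomial/Bernoulli likelihood; the update adds successes to α and failures to β.
After batch 1: Beta(9.88+6, 5.53+33) = Beta(15.88, 38.53).
After batch 2: Beta(15.88+2, 38.53+11) = Beta(17.88, 49.53).
Var = αβ/((α+β)²(α+β+1)) = 17.88·49.53/(67.41²·68.41) = 0.00284884; SD = √0.00284884 = 0.0534.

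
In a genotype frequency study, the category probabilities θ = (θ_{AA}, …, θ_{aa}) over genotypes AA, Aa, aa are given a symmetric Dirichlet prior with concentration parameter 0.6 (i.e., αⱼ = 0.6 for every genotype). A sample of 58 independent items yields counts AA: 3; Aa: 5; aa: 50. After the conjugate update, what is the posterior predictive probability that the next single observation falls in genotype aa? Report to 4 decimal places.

The Dirichlet prior is conjugate to the Multinomial likelihood: each posterior αⱼ = prior αⱼ + observed count nⱼ.
Posterior concentration: (3.6, 5.6, 50.6), total = 59.8.
P(next = aa | data) = α_{aa}/Σα = 0.8462.

0.8462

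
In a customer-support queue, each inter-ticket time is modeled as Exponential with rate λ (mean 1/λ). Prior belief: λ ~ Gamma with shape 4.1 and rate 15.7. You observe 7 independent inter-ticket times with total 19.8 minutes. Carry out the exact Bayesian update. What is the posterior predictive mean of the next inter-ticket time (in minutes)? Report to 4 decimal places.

3.5149

With a Gamma(shape α, rate β) prior on the exponential rate λ, the posterior after n observations with total T = Σxᵢ is Gamma(α+n, β+T).
Posterior: Gamma(4.1+7, 15.7+19.8) = Gamma(11.1, 35.5).
The predictive distribution for the next observation is Lomax; its mean is β/(α−1) = 35.5/10.1 = 3.5149.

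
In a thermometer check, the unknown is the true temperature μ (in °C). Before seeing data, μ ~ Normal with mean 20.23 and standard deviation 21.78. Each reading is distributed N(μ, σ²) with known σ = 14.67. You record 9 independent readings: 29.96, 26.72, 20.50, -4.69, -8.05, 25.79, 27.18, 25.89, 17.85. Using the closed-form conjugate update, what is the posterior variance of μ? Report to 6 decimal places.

For Normal data with known variance σ², a Normal(μ₀, σ₀²) prior on μ is conjugate. Posterior precision = 1/σ₀² + n/σ²; posterior mean is the precision-weighted average of μ₀ and x̄.
σ₀² = 21.78² = 474.3684, σ² = 14.67² = 215.2089; σ² + n·σ₀² = 215.2089 + 9·474.3684 = 4484.5245.
Posterior precision = 1/σ₀² + n/σ² = 1/474.3684 + 9/215.2089 = (σ² + n·σ₀²)/(σ₀²σ²) = 4484.5245/(474.3684·215.2089); posterior variance σₙ² = σ₀²σ²/(σ² + n·σ₀²) = 474.3684·215.2089/4484.5245 = 22.764577.

22.764577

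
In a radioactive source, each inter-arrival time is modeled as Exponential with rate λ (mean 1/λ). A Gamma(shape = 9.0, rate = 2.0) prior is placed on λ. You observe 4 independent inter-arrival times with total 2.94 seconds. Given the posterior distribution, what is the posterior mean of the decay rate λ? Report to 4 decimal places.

With a Gamma(shape α, rate β) prior on the exponential rate λ, the posterior after n observations with total T = Σxᵢ is Gamma(α+n, β+T).
Posterior: Gamma(9.0+4, 2.0+2.94) = Gamma(13.0, 4.94).
Posterior mean of λ = α/β = 13.0/4.94 = 2.6316.

2.6316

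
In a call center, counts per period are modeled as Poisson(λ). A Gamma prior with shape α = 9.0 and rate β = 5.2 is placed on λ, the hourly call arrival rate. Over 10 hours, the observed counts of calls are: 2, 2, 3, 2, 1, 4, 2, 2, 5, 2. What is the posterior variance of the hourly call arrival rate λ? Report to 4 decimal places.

With a Gamma(shape α, rate β) prior, the Poisson likelihood is conjugate: the posterior is Gamma(α + ΣXᵢ, β + n).
Sum of counts S = 25 over n = 10 hours.
Posterior: Gamma(α+S, β+n) = Gamma(9.0+25, 5.2+10) = Gamma(34.0, 15.2).
Var = α/β² = 34.0/15.2² = 0.1472.

0.1472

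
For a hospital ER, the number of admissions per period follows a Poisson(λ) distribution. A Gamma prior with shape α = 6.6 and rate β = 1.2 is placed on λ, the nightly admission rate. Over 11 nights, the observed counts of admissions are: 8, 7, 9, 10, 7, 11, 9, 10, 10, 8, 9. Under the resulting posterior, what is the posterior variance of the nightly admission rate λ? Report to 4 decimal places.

0.7028

With a Gamma(shape α, rate β) prior, the Poisson likelihood is conjugate: the posterior is Gamma(α + ΣXᵢ, β + n).
Sum of counts S = 98 over n = 11 nights.
Posterior: Gamma(α+S, β+n) = Gamma(6.6+98, 1.2+11) = Gamma(104.6, 12.2).
Var = α/β² = 104.6/12.2² = 0.7028.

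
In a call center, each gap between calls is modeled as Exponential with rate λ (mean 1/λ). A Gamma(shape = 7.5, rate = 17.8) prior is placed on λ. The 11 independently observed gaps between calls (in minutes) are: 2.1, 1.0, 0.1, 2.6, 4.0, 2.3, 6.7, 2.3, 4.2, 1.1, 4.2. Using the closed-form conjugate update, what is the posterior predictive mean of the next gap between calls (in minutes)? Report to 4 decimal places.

With a Gamma(shape α, rate β) prior on the exponential rate λ, the posterior after n observations with total T = Σxᵢ is Gamma(α+n, β+T).
Sum of observations T = 30.6 minutes; n = 11.
Posterior: Gamma(7.5+11, 17.8+30.6) = Gamma(18.5, 48.4).
The predictive distribution for the next observation is Lomax; its mean is β/(α−1) = 48.4/17.5 = 2.7657.

2.7657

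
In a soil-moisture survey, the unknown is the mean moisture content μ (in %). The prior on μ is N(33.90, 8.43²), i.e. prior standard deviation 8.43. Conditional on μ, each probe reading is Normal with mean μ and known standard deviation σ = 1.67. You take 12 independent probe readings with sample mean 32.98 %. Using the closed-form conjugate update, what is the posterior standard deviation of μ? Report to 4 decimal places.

For Normal data with known variance σ², a Normal(μ₀, σ₀²) prior on μ is conjugate. Posterior precision = 1/σ₀² + n/σ²; posterior mean is the precision-weighted average of μ₀ and x̄.
σ₀² = 8.43² = 71.0649, σ² = 1.67² = 2.7889; σ² + n·σ₀² = 2.7889 + 12·71.0649 = 855.5677.
Posterior precision = 1/σ₀² + n/σ² = 1/71.0649 + 12/2.7889 = (σ² + n·σ₀²)/(σ₀²σ²) = 855.5677/(71.0649·2.7889); posterior variance σₙ² = σ₀²σ²/(σ² + n·σ₀²) = 71.0649·2.7889/855.5677 = 0.231651.
Posterior SD = √σₙ² = √(71.0649·2.7889/855.5677) = 0.4813.

0.4813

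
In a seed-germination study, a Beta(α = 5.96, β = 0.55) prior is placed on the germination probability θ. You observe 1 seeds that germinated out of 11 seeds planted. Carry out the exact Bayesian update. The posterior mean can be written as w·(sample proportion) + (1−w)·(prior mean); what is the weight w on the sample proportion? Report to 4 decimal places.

The Beta prior is conjugate to a Binomial/Bernoulli likelihood; the update adds successes to α and failures to β.
Posterior mean = (α₀+k)/(α₀+β₀+n) = [n/(α₀+β₀+n)]·(k/n) + [(α₀+β₀)/(α₀+β₀+n)]·α₀/(α₀+β₀), so only n and the prior enter the weight.
The weight on the data is w = n/(α₀+β₀+n) = 11/(5.96+0.55+11) = 11/17.51 = 0.6282.

0.6282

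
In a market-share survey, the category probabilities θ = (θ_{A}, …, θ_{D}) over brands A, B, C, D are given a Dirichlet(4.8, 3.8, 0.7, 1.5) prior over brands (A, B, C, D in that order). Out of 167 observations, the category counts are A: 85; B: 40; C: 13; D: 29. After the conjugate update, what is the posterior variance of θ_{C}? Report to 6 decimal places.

0.000398

The Dirichlet prior is conjugate to the Multinomial likelihood: each posterior αⱼ = prior αⱼ + observed count nⱼ.
Posterior concentration: (89.8, 43.8, 13.7, 30.5), total = 177.8.
Var[θ_j] = α_j(Σα−α_j)/((Σα)²(Σα+1)) = 13.7·164.1/(177.8²·178.8) = 0.000398.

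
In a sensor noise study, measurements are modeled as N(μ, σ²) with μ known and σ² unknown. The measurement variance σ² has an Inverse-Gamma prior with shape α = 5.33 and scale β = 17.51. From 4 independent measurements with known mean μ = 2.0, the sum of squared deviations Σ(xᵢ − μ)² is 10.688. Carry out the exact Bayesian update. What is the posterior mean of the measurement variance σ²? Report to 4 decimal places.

With known mean μ and an Inverse-Gamma(α, β) prior on σ², the Normal likelihood is conjugate: posterior is Inv-Gamma(α + n/2, β + Σ(xᵢ−μ)²/2).
Posterior: Inv-Gamma(5.33 + 4/2, 17.51 + 10.688/2) = Inv-Gamma(7.33, 22.8540).
E[σ²|data] = β/(α−1) = 22.8540/6.33 = 3.6104.

3.6104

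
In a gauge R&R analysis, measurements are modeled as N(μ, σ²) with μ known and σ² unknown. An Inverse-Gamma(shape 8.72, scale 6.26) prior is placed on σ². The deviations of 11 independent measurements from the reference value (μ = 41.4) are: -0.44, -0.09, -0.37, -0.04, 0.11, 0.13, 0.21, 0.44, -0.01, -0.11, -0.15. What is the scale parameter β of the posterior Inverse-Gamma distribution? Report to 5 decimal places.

6.58080

With known mean μ and an Inverse-Gamma(α, β) prior on σ², the Normal likelihood is conjugate: posterior is Inv-Gamma(α + n/2, β + Σ(xᵢ−μ)²/2).
Σ(xᵢ−μ)² = (-0.44)² + (-0.09)² + (-0.37)² + (-0.04)² + (0.11)² + (0.13)² + (0.21)² + (0.44)² + (-0.01)² + (-0.11)² + (-0.15)² = 0.6416.
Posterior: Inv-Gamma(8.72 + 11/2, 6.26 + 0.6416/2) = Inv-Gamma(14.22, 6.58080).
Posterior β = 6.58080.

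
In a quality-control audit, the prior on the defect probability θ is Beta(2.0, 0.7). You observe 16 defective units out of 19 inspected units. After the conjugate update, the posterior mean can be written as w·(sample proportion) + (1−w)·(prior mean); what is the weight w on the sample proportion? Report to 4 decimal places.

The Beta prior is conjugate to a Binomial/Bernoulli likelihood; the update adds successes to α and failures to β.
Posterior mean = (α₀+k)/(α₀+β₀+n) = [n/(α₀+β₀+n)]·(k/n) + [(α₀+β₀)/(α₀+β₀+n)]·α₀/(α₀+β₀), so only n and the prior enter the weight.
The weight on the data is w = n/(α₀+β₀+n) = 19/(2.0+0.7+19) = 19/21.7 = 0.8756.

0.8756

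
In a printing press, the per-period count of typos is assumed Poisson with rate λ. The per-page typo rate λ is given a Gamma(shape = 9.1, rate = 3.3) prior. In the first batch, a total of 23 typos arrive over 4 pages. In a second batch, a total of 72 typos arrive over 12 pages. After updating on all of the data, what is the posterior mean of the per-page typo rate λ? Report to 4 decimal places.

5.3938

With a Gamma(shape α, rate β) prior, the Poisson likelihood is conjugate: the posterior is Gamma(α + ΣXᵢ, β + n).
After batch 1: Gamma(α+S, β+n) = Gamma(9.1+23, 3.3+4) = Gamma(32.1, 7.3).
After batch 2: Gamma(α+S, β+n) = Gamma(32.1+72, 7.3+12) = Gamma(104.1, 19.3).
Posterior mean = α/β = 104.1/19.3 = 5.3938.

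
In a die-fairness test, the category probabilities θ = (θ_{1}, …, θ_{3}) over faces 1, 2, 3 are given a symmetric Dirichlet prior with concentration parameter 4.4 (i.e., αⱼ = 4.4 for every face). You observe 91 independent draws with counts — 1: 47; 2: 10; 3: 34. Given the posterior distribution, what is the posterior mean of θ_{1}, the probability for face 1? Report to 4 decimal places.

0.4933

The Dirichlet prior is conjugate to the Multinomial likelihood: each posterior αⱼ = prior αⱼ + observed count nⱼ.
Posterior concentration: (51.4, 14.4, 38.4), total = 104.2.
E[θ_{1}|data] = α_{1}/Σα = 51.4/104.2 = 0.4933.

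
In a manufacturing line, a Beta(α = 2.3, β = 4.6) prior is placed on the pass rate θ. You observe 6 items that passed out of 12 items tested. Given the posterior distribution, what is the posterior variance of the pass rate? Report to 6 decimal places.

The Beta prior is conjugate to a Binomial/Bernoulli likelihood; the update adds successes to α and failures to β.
Posterior: Beta(α+k, β+n−k) = Beta(2.3+6, 4.6+6) = Beta(8.3, 10.6).
Var = αβ/((α+β)²(α+β+1)) = 8.3·10.6/(18.9²·19.9) = 0.012377.

0.012377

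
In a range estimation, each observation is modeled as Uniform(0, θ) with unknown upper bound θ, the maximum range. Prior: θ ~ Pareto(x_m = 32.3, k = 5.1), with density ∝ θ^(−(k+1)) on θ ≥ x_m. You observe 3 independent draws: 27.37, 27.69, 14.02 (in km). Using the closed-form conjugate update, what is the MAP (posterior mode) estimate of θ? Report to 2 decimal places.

32.30

A Pareto(scale x_m, shape k) prior on the upper bound θ of Uniform(0, θ) is conjugate: posterior is Pareto(max(x_m, max xᵢ), k + n).
Sample maximum = 27.69; prior scale x_m = 32.3 → posterior scale = max = 32.30.
Posterior shape = 5.1 + 3 = 8.1.
The Pareto density is decreasing on [x_m, ∞), so the mode is x_m = 32.30.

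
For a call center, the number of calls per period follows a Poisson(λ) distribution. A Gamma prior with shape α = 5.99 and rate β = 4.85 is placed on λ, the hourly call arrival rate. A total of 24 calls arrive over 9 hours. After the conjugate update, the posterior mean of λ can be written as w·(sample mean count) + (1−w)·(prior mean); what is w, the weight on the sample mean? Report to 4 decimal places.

With a Gamma(shape α, rate β) prior, the Poisson likelihood is conjugate: the posterior is Gamma(α + ΣXᵢ, β + n).
Posterior mean = (α₀+S)/(β₀+n) = [n/(β₀+n)]·(S/n) + [β₀/(β₀+n)]·(α₀/β₀), so only n and β₀ enter the weight.
Weight on data w = n/(β₀+n) = 9/(4.85+9) = 9/13.85 = 0.6498.

0.6498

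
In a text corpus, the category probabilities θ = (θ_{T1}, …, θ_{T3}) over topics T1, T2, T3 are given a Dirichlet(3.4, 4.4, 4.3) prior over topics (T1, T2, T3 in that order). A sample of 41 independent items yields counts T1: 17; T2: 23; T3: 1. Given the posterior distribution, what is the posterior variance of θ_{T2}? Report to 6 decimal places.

0.004616

The Dirichlet prior is conjugate to the Multinomial likelihood: each posterior αⱼ = prior αⱼ + observed count nⱼ.
Posterior concentration: (20.4, 27.4, 5.3), total = 53.1.
Var[θ_j] = α_j(Σα−α_j)/((Σα)²(Σα+1)) = 27.4·25.7/(53.1²·54.1) = 0.004616.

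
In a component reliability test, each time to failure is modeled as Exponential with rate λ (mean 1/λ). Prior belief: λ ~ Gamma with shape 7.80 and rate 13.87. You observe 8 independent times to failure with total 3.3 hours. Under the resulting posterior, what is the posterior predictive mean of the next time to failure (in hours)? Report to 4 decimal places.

1.1601

With a Gamma(shape α, rate β) prior on the exponential rate λ, the posterior after n observations with total T = Σxᵢ is Gamma(α+n, β+T).
Posterior: Gamma(7.80+8, 13.87+3.3) = Gamma(15.80, 17.17).
The predictive distribution for the next observation is Lomax; its mean is β/(α−1) = 17.17/14.80 = 1.1601.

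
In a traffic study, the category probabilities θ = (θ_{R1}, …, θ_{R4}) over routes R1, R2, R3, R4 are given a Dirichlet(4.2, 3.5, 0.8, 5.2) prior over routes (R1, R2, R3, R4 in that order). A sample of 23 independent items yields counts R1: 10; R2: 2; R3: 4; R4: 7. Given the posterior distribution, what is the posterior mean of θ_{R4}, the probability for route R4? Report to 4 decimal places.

The Dirichlet prior is conjugate to the Multinomial likelihood: each posterior αⱼ = prior αⱼ + observed count nⱼ.
Posterior concentration: (14.2, 5.5, 4.8, 12.2), total = 36.7.
E[θ_{R4}|data] = α_{R4}/Σα = 12.2/36.7 = 0.3324.

0.3324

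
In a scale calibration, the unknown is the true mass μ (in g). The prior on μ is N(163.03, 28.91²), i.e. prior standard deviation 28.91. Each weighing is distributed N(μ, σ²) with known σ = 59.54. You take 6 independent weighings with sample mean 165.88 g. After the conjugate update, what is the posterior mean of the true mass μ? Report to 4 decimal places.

164.6997

For Normal data with known variance σ², a Normal(μ₀, σ₀²) prior on μ is conjugate. Posterior precision = 1/σ₀² + n/σ²; posterior mean is the precision-weighted average of μ₀ and x̄.
n·x̄ = 6·165.88 = 995.28.
σ₀² = 28.91² = 835.7881, σ² = 59.54² = 3545.0116; σ² + n·σ₀² = 3545.0116 + 6·835.7881 = 8559.7402.
Posterior mean = (μ₀/σ₀² + n·x̄/σ²)/(1/σ₀² + n/σ²) = (σ²·μ₀ + σ₀²·n·x̄)/(σ² + n·σ₀²) = (3545.0116·163.03 + 835.7881·995.28)/8559.7402 = 1409786.421316/8559.7402 = 164.6997.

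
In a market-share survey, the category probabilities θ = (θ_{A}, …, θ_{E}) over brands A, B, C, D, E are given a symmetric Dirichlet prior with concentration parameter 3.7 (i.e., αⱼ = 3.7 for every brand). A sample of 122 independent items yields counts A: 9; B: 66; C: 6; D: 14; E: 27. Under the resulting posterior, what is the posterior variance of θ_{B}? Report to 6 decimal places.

0.001767

The Dirichlet prior is conjugate to the Multinomial likelihood: each posterior αⱼ = prior αⱼ + observed count nⱼ.
Posterior concentration: (12.7, 69.7, 9.7, 17.7, 30.7), total = 140.5.
Var[θ_j] = α_j(Σα−α_j)/((Σα)²(Σα+1)) = 69.7·70.8/(140.5²·141.5) = 0.001767.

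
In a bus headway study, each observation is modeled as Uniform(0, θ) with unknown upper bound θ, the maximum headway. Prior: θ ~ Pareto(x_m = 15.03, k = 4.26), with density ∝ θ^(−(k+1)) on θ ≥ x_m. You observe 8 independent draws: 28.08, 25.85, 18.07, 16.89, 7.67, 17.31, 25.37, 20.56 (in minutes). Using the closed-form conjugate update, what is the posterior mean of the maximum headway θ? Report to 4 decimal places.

30.5738

A Pareto(scale x_m, shape k) prior on the upper bound θ of Uniform(0, θ) is conjugate: posterior is Pareto(max(x_m, max xᵢ), k + n).
Sample maximum = 28.08; prior scale x_m = 15.03 → posterior scale = max = 28.08.
Posterior shape = 4.26 + 8 = 12.26.
E[θ|data] = k·x_m/(k−1) = 12.26·28.08/11.26 = 30.5738.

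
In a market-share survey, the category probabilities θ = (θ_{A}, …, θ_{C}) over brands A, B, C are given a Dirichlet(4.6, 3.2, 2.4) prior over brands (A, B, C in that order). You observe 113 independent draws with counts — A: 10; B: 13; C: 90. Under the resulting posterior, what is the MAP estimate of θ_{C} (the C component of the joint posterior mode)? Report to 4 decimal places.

0.7604

The Dirichlet prior is conjugate to the Multinomial likelihood: each posterior αⱼ = prior αⱼ + observed count nⱼ.
Posterior concentration: (14.6, 16.2, 92.4), total = 123.2.
Joint mode component: (α_{C}−1)/(Σα−K) = 91.4/120.2 = 0.7604.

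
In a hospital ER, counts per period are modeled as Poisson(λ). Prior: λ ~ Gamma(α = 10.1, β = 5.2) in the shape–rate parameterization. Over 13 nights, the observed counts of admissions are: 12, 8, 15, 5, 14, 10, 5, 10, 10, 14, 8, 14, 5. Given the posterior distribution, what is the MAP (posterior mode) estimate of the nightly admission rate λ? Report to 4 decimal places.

7.6429

With a Gamma(shape α, rate β) prior, the Poisson likelihood is conjugate: the posterior is Gamma(α + ΣXᵢ, β + n).
Sum of counts S = 130 over n = 13 nights.
Posterior: Gamma(α+S, β+n) = Gamma(10.1+130, 5.2+13) = Gamma(140.1, 18.2).
Mode of Gamma(α,β) for α≥1 is (α−1)/β = 139.1/18.2 = 7.6429.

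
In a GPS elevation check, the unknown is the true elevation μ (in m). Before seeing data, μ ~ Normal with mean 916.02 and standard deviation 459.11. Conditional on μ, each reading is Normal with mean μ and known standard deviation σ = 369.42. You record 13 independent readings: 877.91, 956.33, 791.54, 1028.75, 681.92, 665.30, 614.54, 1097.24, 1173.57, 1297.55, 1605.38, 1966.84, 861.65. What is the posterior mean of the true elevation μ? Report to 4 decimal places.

For Normal data with known variance σ², a Normal(μ₀, σ₀²) prior on μ is conjugate. Posterior precision = 1/σ₀² + n/σ²; posterior mean is the precision-weighted average of μ₀ and x̄.
Σxᵢ = 877.91 + 956.33 + 791.54 + 1028.75 + 681.92 + 665.30 + 614.54 + 1097.24 + 1173.57 + 1297.55 + 1605.38 + 1966.84 + 861.65 = 13618.52, so n·x̄ = 13618.52.
σ₀² = 459.11² = 210781.9921, σ² = 369.42² = 136471.1364; σ² + n·σ₀² = 136471.1364 + 13·210781.9921 = 2876637.0337.
Posterior mean = (μ₀/σ₀² + n·x̄/σ²)/(1/σ₀² + n/σ²) = (σ²·μ₀ + σ₀²·n·x̄)/(σ² + n·σ₀²) = (136471.1364·916.02 + 210781.9921·13618.52)/2876637.0337 = 2995549065.41882/2876637.0337 = 1041.3372.

1041.3372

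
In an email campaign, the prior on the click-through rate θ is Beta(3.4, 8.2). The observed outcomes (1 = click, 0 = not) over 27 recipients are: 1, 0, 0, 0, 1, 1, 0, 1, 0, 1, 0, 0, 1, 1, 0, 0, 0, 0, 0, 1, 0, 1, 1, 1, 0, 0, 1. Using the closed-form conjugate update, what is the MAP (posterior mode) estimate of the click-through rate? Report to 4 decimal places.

0.3934

The Beta prior is conjugate to a Binomial/Bernoulli likelihood; the update adds successes to α and failures to β.
Posterior: Beta(α+k, β+n−k) = Beta(3.4+12, 8.2+15) = Beta(15.4, 23.2).
Mode of Beta(a,b) for a,b>1 is (a−1)/(a+b−2) = 14.4/36.6 = 0.3934.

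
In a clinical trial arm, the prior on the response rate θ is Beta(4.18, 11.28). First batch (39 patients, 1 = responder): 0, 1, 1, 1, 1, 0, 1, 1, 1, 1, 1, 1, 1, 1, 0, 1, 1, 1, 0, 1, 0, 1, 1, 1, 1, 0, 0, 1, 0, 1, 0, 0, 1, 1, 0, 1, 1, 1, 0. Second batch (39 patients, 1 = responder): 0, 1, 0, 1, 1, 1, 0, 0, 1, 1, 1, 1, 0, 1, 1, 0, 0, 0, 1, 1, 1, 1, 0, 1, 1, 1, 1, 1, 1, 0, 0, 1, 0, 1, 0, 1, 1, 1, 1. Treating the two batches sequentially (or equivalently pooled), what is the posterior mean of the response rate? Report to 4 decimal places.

The Beta prior is conjugate to a Binomial/Bernoulli likelihood; the update adds successes to α and failures to β.
After batch 1: Beta(4.18+27, 11.28+12) = Beta(31.18, 23.28).
After batch 2: Beta(31.18+26, 23.28+13) = Beta(57.18, 36.28).
Posterior mean = α/(α+β) = 57.18/93.46 = 0.6118.

0.6118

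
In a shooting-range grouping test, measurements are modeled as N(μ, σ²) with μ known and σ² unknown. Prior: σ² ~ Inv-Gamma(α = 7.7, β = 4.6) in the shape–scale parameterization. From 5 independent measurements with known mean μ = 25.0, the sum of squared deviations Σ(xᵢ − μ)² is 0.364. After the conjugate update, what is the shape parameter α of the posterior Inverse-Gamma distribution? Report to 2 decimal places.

With known mean μ and an Inverse-Gamma(α, β) prior on σ², the Normal likelihood is conjugate: posterior is Inv-Gamma(α + n/2, β + Σ(xᵢ−μ)²/2).
Posterior: Inv-Gamma(7.7 + 5/2, 4.6 + 0.364/2) = Inv-Gamma(10.20, 4.7820).
Posterior α = 10.20.

10.20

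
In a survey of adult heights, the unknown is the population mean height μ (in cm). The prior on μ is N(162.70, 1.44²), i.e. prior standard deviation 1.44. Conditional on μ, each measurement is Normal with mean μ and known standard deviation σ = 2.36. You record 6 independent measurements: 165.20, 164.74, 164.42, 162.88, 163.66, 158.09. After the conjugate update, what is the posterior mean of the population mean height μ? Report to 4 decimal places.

163.0212

For Normal data with known variance σ², a Normal(μ₀, σ₀²) prior on μ is conjugate. Posterior precision = 1/σ₀² + n/σ²; posterior mean is the precision-weighted average of μ₀ and x̄.
Σxᵢ = 165.20 + 164.74 + 164.42 + 162.88 + 163.66 + 158.09 = 978.99, so n·x̄ = 978.99.
σ₀² = 1.44² = 2.0736, σ² = 2.36² = 5.5696; σ² + n·σ₀² = 5.5696 + 6·2.0736 = 18.0112.
Posterior mean = (μ₀/σ₀² + n·x̄/σ²)/(1/σ₀² + n/σ²) = (σ²·μ₀ + σ₀²·n·x̄)/(σ² + n·σ₀²) = (5.5696·162.70 + 2.0736·978.99)/18.0112 = 2936.207584/18.0112 = 163.0212.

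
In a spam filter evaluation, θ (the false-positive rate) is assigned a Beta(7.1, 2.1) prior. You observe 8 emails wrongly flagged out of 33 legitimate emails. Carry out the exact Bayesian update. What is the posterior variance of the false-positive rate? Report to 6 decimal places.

0.005319

The Beta prior is conjugate to a Binomial/Bernoulli likelihood; the update adds successes to α and failures to β.
Posterior: Beta(α+k, β+n−k) = Beta(7.1+8, 2.1+25) = Beta(15.1, 27.1).
Var = αβ/((α+β)²(α+β+1)) = 15.1·27.1/(42.2²·43.2) = 0.005319.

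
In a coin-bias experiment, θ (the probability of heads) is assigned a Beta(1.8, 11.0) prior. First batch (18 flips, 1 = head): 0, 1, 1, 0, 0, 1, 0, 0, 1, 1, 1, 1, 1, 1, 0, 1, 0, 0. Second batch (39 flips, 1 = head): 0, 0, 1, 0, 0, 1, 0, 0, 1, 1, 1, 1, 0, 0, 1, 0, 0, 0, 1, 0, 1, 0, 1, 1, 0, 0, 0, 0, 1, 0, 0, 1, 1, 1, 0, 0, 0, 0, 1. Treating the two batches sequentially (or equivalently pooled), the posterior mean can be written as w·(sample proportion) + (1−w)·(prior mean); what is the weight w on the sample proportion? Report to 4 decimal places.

0.8166

The Beta prior is conjugate to a Binomial/Bernoulli likelihood; the update adds successes to α and failures to β.
Total number of flips: n = 18 + 39 = 57.
Posterior mean = (α₀+k)/(α₀+β₀+n) = [n/(α₀+β₀+n)]·(k/n) + [(α₀+β₀)/(α₀+β₀+n)]·α₀/(α₀+β₀), so only n and the prior enter the weight.
The weight on the data is w = n/(α₀+β₀+n) = 57/(1.8+11.0+57) = 57/69.8 = 0.8166.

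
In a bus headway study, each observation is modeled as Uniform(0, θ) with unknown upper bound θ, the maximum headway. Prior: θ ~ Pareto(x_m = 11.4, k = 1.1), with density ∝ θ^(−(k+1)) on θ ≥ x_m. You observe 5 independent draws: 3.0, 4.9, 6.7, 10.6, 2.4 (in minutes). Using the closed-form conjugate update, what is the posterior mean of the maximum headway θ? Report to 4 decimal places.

A Pareto(scale x_m, shape k) prior on the upper bound θ of Uniform(0, θ) is conjugate: posterior is Pareto(max(x_m, max xᵢ), k + n).
Sample maximum = 10.6; prior scale x_m = 11.4 → posterior scale = max = 11.4.
Posterior shape = 1.1 + 5 = 6.1.
E[θ|data] = k·x_m/(k−1) = 6.1·11.4/5.1 = 13.6353.

13.6353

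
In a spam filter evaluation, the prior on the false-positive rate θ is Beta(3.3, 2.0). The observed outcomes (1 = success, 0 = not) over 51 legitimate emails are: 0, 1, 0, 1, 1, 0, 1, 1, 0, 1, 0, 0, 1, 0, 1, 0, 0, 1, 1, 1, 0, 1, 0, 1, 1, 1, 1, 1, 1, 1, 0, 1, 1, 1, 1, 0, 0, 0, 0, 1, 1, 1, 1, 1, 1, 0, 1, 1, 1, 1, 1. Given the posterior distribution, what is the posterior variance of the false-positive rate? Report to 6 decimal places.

The Beta prior is conjugate to a Binomial/Bernoulli likelihood; the update adds successes to α and failures to β.
Posterior: Beta(α+k, β+n−k) = Beta(3.3+34, 2.0+17) = Beta(37.3, 19.0).
Var = αβ/((α+β)²(α+β+1)) = 37.3·19.0/(56.3²·57.3) = 0.003902.

0.003902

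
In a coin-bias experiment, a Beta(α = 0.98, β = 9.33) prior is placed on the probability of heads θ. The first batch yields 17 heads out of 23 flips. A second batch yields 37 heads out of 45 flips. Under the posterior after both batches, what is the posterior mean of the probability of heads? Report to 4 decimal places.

The Beta prior is conjugate to a Binomial/Bernoulli likelihood; the update adds successes to α and failures to β.
After batch 1: Beta(0.98+17, 9.33+6) = Beta(17.98, 15.33).
After batch 2: Beta(17.98+37, 15.33+8) = Beta(54.98, 23.33).
Posterior mean = α/(α+β) = 54.98/78.31 = 0.7021.

0.7021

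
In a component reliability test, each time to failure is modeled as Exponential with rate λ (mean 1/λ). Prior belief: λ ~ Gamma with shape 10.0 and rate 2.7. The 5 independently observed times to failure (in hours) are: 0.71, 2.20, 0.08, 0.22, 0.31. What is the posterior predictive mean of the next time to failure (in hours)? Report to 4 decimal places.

With a Gamma(shape α, rate β) prior on the exponential rate λ, the posterior after n observations with total T = Σxᵢ is Gamma(α+n, β+T).
Sum of observations T = 3.52 hours; n = 5.
Posterior: Gamma(10.0+5, 2.7+3.52) = Gamma(15.0, 6.22).
The predictive distribution for the next observation is Lomax; its mean is β/(α−1) = 6.22/14.0 = 0.4443.

0.4443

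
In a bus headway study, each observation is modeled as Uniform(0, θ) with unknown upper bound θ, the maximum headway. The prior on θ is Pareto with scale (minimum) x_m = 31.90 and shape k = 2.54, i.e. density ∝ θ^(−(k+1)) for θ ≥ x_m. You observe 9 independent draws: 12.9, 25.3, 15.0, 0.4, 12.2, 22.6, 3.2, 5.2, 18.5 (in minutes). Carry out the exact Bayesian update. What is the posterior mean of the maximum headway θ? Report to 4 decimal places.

A Pareto(scale x_m, shape k) prior on the upper bound θ of Uniform(0, θ) is conjugate: posterior is Pareto(max(x_m, max xᵢ), k + n).
Sample maximum = 25.3; prior scale x_m = 31.90 → posterior scale = max = 31.90.
Posterior shape = 2.54 + 9 = 11.54.
E[θ|data] = k·x_m/(k−1) = 11.54·31.90/10.54 = 34.9266.

34.9266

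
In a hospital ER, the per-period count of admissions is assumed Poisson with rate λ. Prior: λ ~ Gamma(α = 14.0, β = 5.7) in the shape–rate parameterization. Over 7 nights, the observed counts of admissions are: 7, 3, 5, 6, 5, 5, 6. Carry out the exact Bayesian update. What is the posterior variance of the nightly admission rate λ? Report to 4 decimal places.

With a Gamma(shape α, rate β) prior, the Poisson likelihood is conjugate: the posterior is Gamma(α + ΣXᵢ, β + n).
Sum of counts S = 37 over n = 7 nights.
Posterior: Gamma(α+S, β+n) = Gamma(14.0+37, 5.7+7) = Gamma(51.0, 12.7).
Var = α/β² = 51.0/12.7² = 0.3162.

0.3162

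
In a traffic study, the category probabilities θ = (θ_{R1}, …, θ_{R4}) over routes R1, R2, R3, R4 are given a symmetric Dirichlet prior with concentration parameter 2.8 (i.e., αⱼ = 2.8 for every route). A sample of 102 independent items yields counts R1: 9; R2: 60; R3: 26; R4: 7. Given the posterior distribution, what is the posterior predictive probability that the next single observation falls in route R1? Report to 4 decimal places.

The Dirichlet prior is conjugate to the Multinomial likelihood: each posterior αⱼ = prior αⱼ + observed count nⱼ.
Posterior concentration: (11.8, 62.8, 28.8, 9.8), total = 113.2.
P(next = R1 | data) = α_{R1}/Σα = 0.1042.

0.1042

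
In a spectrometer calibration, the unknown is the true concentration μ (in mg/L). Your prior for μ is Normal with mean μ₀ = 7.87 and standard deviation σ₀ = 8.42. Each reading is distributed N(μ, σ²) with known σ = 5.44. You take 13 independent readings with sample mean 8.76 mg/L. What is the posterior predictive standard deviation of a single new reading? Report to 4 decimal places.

For Normal data with known variance σ², a Normal(μ₀, σ₀²) prior on μ is conjugate. Posterior precision = 1/σ₀² + n/σ²; posterior mean is the precision-weighted average of μ₀ and x̄.
σ₀² = 8.42² = 70.8964, σ² = 5.44² = 29.5936; σ² + n·σ₀² = 29.5936 + 13·70.8964 = 951.2468.
Posterior precision = 1/σ₀² + n/σ² = 1/70.8964 + 13/29.5936 = (σ² + n·σ₀²)/(σ₀²σ²) = 951.2468/(70.8964·29.5936); posterior variance σₙ² = σ₀²σ²/(σ² + n·σ₀²) = 70.8964·29.5936/951.2468 = 2.205610.
Predictive variance for one new observation = σₙ² + σ² = 70.8964·29.5936/951.2468 + 29.5936 = σ²·(σ₀² + 951.2468)/951.2468 = 29.5936·1022.1432/951.2468 = 31.799210; SD = √(29.5936·1022.1432/951.2468) = 5.6391.

5.6391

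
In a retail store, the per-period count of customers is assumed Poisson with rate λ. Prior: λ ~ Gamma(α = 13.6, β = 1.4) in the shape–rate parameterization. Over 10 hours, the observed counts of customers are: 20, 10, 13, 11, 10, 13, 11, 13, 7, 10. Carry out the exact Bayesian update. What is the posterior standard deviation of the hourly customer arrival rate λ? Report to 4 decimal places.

With a Gamma(shape α, rate β) prior, the Poisson likelihood is conjugate: the posterior is Gamma(α + ΣXᵢ, β + n).
Sum of counts S = 118 over n = 10 hours.
Posterior: Gamma(α+S, β+n) = Gamma(13.6+118, 1.4+10) = Gamma(131.6, 11.4).
SD = √α/β = √131.6/11.4 = 1.0063.

1.0063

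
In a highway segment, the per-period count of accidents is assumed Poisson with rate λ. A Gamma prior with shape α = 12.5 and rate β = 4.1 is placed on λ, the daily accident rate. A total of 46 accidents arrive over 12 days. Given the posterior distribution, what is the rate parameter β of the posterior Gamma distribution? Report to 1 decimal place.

With a Gamma(shape α, rate β) prior, the Poisson likelihood is conjugate: the posterior is Gamma(α + ΣXᵢ, β + n).
Posterior: Gamma(α+S, β+n) = Gamma(12.5+46, 4.1+12) = Gamma(58.5, 16.1).
Posterior β = 16.1.

16.1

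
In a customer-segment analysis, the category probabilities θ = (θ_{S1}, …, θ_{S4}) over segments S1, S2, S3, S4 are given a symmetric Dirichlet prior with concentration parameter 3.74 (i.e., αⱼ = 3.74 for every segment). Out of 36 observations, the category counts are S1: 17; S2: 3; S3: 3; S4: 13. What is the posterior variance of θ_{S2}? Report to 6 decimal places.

The Dirichlet prior is conjugate to the Multinomial likelihood: each posterior αⱼ = prior αⱼ + observed count nⱼ.
Posterior concentration: (20.74, 6.74, 6.74, 16.74), total = 50.96.
Var[θ_j] = α_j(Σα−α_j)/((Σα)²(Σα+1)) = 6.74·44.22/(50.96²·51.96) = 0.002209.

0.002209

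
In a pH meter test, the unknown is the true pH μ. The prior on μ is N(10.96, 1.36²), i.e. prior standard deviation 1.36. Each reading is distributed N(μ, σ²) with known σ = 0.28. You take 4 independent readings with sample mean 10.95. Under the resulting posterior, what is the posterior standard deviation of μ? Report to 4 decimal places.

For Normal data with known variance σ², a Normal(μ₀, σ₀²) prior on μ is conjugate. Posterior precision = 1/σ₀² + n/σ²; posterior mean is the precision-weighted average of μ₀ and x̄.
σ₀² = 1.36² = 1.8496, σ² = 0.28² = 0.0784; σ² + n·σ₀² = 0.0784 + 4·1.8496 = 7.4768.
Posterior precision = 1/σ₀² + n/σ² = 1/1.8496 + 4/0.0784 = (σ² + n·σ₀²)/(σ₀²σ²) = 7.4768/(1.8496·0.0784); posterior variance σₙ² = σ₀²σ²/(σ² + n·σ₀²) = 1.8496·0.0784/7.4768 = 0.019394.
Posterior SD = √σₙ² = √(1.8496·0.0784/7.4768) = 0.1393.

0.1393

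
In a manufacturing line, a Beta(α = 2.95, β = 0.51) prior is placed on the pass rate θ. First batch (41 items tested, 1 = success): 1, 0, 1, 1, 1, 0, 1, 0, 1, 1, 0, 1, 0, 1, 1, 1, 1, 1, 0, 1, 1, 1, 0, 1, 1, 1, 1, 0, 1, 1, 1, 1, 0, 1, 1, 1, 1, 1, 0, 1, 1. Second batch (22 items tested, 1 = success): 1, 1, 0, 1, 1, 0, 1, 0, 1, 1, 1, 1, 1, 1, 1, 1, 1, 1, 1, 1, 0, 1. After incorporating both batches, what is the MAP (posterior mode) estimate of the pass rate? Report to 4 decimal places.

The Beta prior is conjugate to a Binomial/Bernoulli likelihood; the update adds successes to α and failures to β.
After batch 1: Beta(2.95+31, 0.51+10) = Beta(33.95, 10.51).
After batch 2: Beta(33.95+18, 10.51+4) = Beta(51.95, 14.51).
Mode of Beta(a,b) for a,b>1 is (a−1)/(a+b−2) = 50.95/64.46 = 0.7904.

0.7904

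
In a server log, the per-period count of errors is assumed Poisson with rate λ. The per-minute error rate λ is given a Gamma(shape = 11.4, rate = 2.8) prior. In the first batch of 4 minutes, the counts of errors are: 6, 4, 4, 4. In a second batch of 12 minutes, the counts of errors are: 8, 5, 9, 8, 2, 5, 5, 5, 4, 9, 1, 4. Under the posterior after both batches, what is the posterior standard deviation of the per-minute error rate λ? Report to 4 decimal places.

0.5168

With a Gamma(shape α, rate β) prior, the Poisson likelihood is conjugate: the posterior is Gamma(α + ΣXᵢ, β + n).
Batch 1: sum of counts S = 18 over n = 4 minutes.
After batch 1: Gamma(α+S, β+n) = Gamma(11.4+18, 2.8+4) = Gamma(29.4, 6.8).
Batch 2: sum of counts S = 65 over n = 12 minutes.
After batch 2: Gamma(α+S, β+n) = Gamma(29.4+65, 6.8+12) = Gamma(94.4, 18.8).
SD = √α/β = √94.4/18.8 = 0.5168.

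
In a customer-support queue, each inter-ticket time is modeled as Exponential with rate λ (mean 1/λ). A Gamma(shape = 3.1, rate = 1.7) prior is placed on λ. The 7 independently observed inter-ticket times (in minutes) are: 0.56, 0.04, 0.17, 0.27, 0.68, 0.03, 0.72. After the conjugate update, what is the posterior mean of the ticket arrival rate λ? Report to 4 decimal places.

2.4221

With a Gamma(shape α, rate β) prior on the exponential rate λ, the posterior after n observations with total T = Σxᵢ is Gamma(α+n, β+T).
Sum of observations T = 2.47 minutes; n = 7.
Posterior: Gamma(3.1+7, 1.7+2.47) = Gamma(10.1, 4.17).
Posterior mean of λ = α/β = 10.1/4.17 = 2.4221.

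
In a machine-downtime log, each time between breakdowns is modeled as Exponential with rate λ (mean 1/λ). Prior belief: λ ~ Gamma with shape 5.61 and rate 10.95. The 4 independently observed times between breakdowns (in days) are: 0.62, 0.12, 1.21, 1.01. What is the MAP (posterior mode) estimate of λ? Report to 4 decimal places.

0.6190

With a Gamma(shape α, rate β) prior on the exponential rate λ, the posterior after n observations with total T = Σxᵢ is Gamma(α+n, β+T).
Sum of observations T = 2.96 days; n = 4.
Posterior: Gamma(5.61+4, 10.95+2.96) = Gamma(9.61, 13.91).
Mode = (α−1)/β = 0.6190.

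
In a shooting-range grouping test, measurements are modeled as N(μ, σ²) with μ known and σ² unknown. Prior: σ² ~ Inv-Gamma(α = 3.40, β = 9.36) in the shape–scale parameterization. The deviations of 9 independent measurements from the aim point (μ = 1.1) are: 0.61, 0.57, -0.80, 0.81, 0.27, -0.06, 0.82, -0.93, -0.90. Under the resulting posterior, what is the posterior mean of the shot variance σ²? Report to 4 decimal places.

1.6766

With known mean μ and an Inverse-Gamma(α, β) prior on σ², the Normal likelihood is conjugate: posterior is Inv-Gamma(α + n/2, β + Σ(xᵢ−μ)²/2).
Σ(xᵢ−μ)² = (0.61)² + (0.57)² + (-0.80)² + (0.81)² + (0.27)² + (-0.06)² + (0.82)² + (-0.93)² + (-0.90)² = 4.4169.
Posterior: Inv-Gamma(3.40 + 9/2, 9.36 + 4.4169/2) = Inv-Gamma(7.90, 11.56845).
E[σ²|data] = β/(α−1) = 11.56845/6.90 = 1.6766.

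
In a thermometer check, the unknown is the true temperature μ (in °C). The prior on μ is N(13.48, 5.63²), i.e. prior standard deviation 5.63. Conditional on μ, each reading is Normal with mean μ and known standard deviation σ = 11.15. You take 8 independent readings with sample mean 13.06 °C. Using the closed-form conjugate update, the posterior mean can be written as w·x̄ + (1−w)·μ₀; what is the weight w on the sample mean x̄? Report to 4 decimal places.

0.6710

For Normal data with known variance σ², a Normal(μ₀, σ₀²) prior on μ is conjugate. Posterior precision = 1/σ₀² + n/σ²; posterior mean is the precision-weighted average of μ₀ and x̄.
σ₀² = 5.63² = 31.6969, σ² = 11.15² = 124.3225. Prior precision 1/σ₀² = 1/31.6969; data precision n/σ² = 8/124.3225.
w = (n/σ²)/(1/σ₀² + n/σ²) = n·σ₀²/(σ² + n·σ₀²) = 8·31.6969/(124.3225 + 8·31.6969) = 253.5752/377.8977 = 0.6710.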